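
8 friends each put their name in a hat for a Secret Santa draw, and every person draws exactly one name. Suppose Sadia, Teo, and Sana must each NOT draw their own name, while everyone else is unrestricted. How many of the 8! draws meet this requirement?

Inclusion-exclusion on the 3 forbidden self-matches:
Σ_{j=0}^{3} (-1)^j C(3,j)(8-j)!
= C(3,0)·8! - C(3,1)·7! + C(3,2)·6! - C(3,3)·5!
= 40320 - 15120 + 2160 - 120
= 27240

27240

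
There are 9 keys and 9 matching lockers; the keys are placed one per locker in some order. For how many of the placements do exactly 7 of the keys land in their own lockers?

36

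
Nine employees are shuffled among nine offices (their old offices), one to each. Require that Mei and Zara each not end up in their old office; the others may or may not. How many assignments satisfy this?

Let A_j be the event that the j-th constrained one is fixed. By inclusion-exclusion over the 2 events:
Σ_{j=0}^{2} (-1)^j C(2,j)(9-j)!
= C(2,0)·9! - C(2,1)·8! + C(2,2)·7!
= 362880 - 80640 + 5040
= 287280

287280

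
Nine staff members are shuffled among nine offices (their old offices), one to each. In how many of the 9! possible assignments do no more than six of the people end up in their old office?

362843

# with exactly i fixed is C(9,i)·!(9-i); sum over i=0..6:
  i=0: C(9,0)·!9 = 1·133496 = 133496
  i=1: C(9,1)·!8 = 9·14833 = 133497
  i=2: C(9,2)·!7 = 36·1854 = 66744
  i=3: C(9,3)·!6 = 84·265 = 22260
  i=4: C(9,4)·!5 = 126·44 = 5544
  i=5: C(9,5)·!4 = 126·9 = 1134
  i=6: C(9,6)·!3 = 84·2 = 168
Total = 362843.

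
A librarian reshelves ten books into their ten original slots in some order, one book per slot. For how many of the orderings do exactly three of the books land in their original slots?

Pick the 3 fixed positions: C(10,3) = 120 ways.
The other 7 form a derangement: !7 = 1854.
Total: 120 × 1854 = 222480.

222480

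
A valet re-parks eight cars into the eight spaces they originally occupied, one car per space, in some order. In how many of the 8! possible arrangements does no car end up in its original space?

14833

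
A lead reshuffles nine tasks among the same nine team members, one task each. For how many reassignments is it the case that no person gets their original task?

Use !n = (n-1)(!(n-1) + !(n-2)).
!9 = 8·(14833 + 1854) = 8·16687 = 133496

133496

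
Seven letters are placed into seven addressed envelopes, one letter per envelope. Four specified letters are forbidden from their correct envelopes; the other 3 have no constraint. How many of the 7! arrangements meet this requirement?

Let A_j be the event that the j-th constrained one is fixed. By inclusion-exclusion over the 4 events:
Σ_{j=0}^{4} (-1)^j C(4,j)(7-j)!
= C(4,0)·7! - C(4,1)·6! + C(4,2)·5! - C(4,3)·4! + C(4,4)·3!
= 5040 - 2880 + 720 - 96 + 6
= 2790

2790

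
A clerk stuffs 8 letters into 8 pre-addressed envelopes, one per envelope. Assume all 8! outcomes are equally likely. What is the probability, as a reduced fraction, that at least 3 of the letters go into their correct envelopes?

647/8064

Favorable outcomes: Σ_{i≥3} C(8,i)·!(8-i) = 56·44 + 70·9 + 56·2 + 28·1 + 8·0 + 1·1 = 3235.
Total outcomes: 8! = 40320.
Probability = 3235/40320 = 647/8064.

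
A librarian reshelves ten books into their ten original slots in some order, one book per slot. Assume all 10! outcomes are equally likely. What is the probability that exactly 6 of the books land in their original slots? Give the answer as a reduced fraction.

Favorable outcomes: C(10,6)·!4 = 210·9 = 1890.
Total outcomes: 10! = 3628800.
Probability = 1890/3628800 = 1/1920.

1/1920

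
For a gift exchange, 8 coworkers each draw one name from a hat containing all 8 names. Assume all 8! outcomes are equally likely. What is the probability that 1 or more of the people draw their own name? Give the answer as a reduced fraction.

Favorable outcomes: Σ_{i≥1} C(8,i)·!(8-i) = 8·1854 + 28·265 + 56·44 + 70·9 + 56·2 + 28·1 + 8·0 + 1·1 = 25487.
Total outcomes: 8! = 40320.
Probability = 25487/40320 = 3641/5760.

3641/5760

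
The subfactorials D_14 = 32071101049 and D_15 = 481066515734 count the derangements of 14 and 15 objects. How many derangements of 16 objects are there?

7697064251745

D_16 = (16-1)·(D_15 + D_14) = 15·(481066515734 + 32071101049) = 15·513137616783 = 7697064251745.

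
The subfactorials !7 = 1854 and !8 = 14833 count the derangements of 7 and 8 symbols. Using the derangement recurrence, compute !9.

133496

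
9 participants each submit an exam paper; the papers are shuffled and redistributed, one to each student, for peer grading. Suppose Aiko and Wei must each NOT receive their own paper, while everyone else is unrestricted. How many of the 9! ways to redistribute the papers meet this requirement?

287280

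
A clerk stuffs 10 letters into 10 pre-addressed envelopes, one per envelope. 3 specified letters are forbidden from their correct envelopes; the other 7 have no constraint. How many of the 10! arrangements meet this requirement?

2656080

Inclusion-exclusion on the 3 forbidden self-matches:
Σ_{j=0}^{3} (-1)^j C(3,j)(10-j)!
= C(3,0)·10! - C(3,1)·9! + C(3,2)·8! - C(3,3)·7!
= 3628800 - 1088640 + 120960 - 5040
= 2656080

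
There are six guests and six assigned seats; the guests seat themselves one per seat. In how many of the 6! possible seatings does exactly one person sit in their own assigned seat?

264

Pick the single fixed position: C(6,1) = 6 ways.
The other 5 form a derangement: !5 = 44.
Total: 6 × 44 = 264.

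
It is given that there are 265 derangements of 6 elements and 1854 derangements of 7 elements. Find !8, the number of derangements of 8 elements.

14833

!8 = (8-1)·(!7 + !6) = 7·(1854 + 265) = 7·2119 = 14833.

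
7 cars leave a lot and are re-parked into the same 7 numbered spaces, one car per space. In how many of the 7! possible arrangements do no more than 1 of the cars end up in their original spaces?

3709

# with exactly i fixed is C(7,i)·!(7-i); sum over i=0..1:
  i=0: C(7,0)·!7 = 1·1854 = 1854
  i=1: C(7,1)·!6 = 7·265 = 1855
Total = 3709.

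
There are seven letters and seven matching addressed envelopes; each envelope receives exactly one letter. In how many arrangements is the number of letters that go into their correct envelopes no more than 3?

4948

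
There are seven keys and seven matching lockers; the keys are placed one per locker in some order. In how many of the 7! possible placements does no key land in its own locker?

The number of derangements of 7 is !7 = Σ_{k=0}^{7} (-1)^k·7!/k!
= 7! - 7!/1! + 7!/2! - 7!/3! + 7!/4! - 7!/5! + 7!/6! - 7!/7!
= 5040 - 5040 + 2520 - 840 + 210 - 42 + 7 - 1
= 1854

1854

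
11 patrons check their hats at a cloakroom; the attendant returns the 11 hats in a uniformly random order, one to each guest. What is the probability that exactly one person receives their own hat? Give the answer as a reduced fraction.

16481/44800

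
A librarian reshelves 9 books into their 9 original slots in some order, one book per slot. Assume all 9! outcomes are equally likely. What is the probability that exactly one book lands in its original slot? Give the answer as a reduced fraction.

Favorable outcomes: C(9,1)·!8 = 9·14833 = 133497.
Total outcomes: 9! = 362880.
Probability = 133497/362880 = 2119/5760.

2119/5760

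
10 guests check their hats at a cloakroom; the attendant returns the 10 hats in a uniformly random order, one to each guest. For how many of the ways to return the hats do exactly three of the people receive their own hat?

222480

Pick the 3 fixed positions: C(10,3) = 120 ways.
The remaining 7 must be deranged: !7 = 1854.
Total: 120 × 1854 = 222480.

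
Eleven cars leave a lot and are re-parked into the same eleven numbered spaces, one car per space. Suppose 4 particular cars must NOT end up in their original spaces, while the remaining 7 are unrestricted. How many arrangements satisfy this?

27422640

Let A_j be the event that the j-th constrained one is fixed. By inclusion-exclusion over the 4 events:
Σ_{j=0}^{4} (-1)^j C(4,j)(11-j)!
= C(4,0)·11! - C(4,1)·10! + C(4,2)·9! - C(4,3)·8! + C(4,4)·7!
= 39916800 - 14515200 + 2177280 - 161280 + 5040
= 27422640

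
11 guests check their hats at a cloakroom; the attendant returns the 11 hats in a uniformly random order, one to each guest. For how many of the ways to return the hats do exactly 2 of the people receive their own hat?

7342280

Choose which 2 of the 11 are fixed: C(11,2) = 55.
The remaining 9 must be deranged: !9 = 133496.
Total: 55 × 133496 = 7342280.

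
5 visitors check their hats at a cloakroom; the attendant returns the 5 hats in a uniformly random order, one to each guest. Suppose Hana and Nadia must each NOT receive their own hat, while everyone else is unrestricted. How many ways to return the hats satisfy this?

78

Let A_j be the event that the j-th constrained one is fixed. By inclusion-exclusion over the 2 events:
Σ_{j=0}^{2} (-1)^j C(2,j)(5-j)!
= C(2,0)·5! - C(2,1)·4! + C(2,2)·3!
= 120 - 48 + 6
= 78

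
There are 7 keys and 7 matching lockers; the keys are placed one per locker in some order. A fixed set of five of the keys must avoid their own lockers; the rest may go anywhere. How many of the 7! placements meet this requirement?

2428

Let A_j be the event that the j-th constrained one is fixed. By inclusion-exclusion over the 5 events:
Σ_{j=0}^{5} (-1)^j C(5,j)(7-j)!
= C(5,0)·7! - C(5,1)·6! + C(5,2)·5! - C(5,3)·4! + C(5,4)·3! - C(5,5)·2!
= 5040 - 3600 + 1200 - 240 + 30 - 2
= 2428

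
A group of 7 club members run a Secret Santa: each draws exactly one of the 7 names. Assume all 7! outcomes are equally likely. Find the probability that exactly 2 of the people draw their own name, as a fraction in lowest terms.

Favorable outcomes: C(7,2)·!5 = 21·44 = 924.
Total outcomes: 7! = 5040.
Probability = 924/5040 = 11/60.

11/60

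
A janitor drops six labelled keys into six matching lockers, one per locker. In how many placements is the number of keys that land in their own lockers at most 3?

704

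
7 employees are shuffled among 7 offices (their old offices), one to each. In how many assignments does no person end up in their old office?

Use !n = (n-1)(!(n-1) + !(n-2)).
!7 = 6·(265 + 44) = 6·309 = 1854

1854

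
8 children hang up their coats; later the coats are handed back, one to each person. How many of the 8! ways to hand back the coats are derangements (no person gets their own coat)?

14833

!8 is the nearest integer to 8!/e.
8! = 40320, and 40320/e ≈ 14832.90, so !8 = 14833.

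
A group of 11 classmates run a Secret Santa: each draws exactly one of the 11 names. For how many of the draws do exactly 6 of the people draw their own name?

Choose which 6 of the 11 are fixed: C(11,6) = 462.
The other 5 form a derangement: !5 = 44.
Total: 462 × 44 = 20328.

20328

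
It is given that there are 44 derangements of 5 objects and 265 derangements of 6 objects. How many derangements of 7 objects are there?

1854

D_7 = (7-1)·(D_6 + D_5) = 6·(265 + 44) = 6·309 = 1854.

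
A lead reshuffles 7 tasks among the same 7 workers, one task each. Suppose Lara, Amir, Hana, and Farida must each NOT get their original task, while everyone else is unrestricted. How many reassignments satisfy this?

Let A_j be the event that the j-th constrained one is fixed. By inclusion-exclusion over the 4 events:
Σ_{j=0}^{4} (-1)^j C(4,j)(7-j)!
= C(4,0)·7! - C(4,1)·6! + C(4,2)·5! - C(4,3)·4! + C(4,4)·3!
= 5040 - 2880 + 720 - 96 + 6
= 2790

2790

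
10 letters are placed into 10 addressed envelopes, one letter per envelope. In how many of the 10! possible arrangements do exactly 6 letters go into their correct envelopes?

Pick the 6 fixed positions: C(10,6) = 210 ways.
The other 4 form a derangement: !4 = 9.
Total: 210 × 9 = 1890.

1890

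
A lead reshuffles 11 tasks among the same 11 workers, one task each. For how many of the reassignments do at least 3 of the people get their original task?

3205379

# with exactly i fixed is C(11,i)·!(11-i); sum over i=3..11:
  i=3: C(11,3)·!8 = 165·14833 = 2447445
  i=4: C(11,4)·!7 = 330·1854 = 611820
  i=5: C(11,5)·!6 = 462·265 = 122430
  i=6: C(11,6)·!5 = 462·44 = 20328
  i=7: C(11,7)·!4 = 330·9 = 2970
  i=8: C(11,8)·!3 = 165·2 = 330
  i=9: C(11,9)·!2 = 55·1 = 55
  i=10: C(11,10)·!1 = 11·0 = 0
  i=11: C(11,11)·!0 = 1·1 = 1
Total = 3205379.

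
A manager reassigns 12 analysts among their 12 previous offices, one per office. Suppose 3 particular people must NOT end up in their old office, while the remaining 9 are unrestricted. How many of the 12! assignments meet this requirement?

Inclusion-exclusion on the 3 forbidden self-matches:
Σ_{j=0}^{3} (-1)^j C(3,j)(12-j)!
= C(3,0)·12! - C(3,1)·11! + C(3,2)·10! - C(3,3)·9!
= 479001600 - 119750400 + 10886400 - 362880
= 369774720

369774720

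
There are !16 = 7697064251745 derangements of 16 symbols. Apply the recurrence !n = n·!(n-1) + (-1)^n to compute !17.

130850092279664

!17 = 17·7697064251745 - 1 = 130850092279664.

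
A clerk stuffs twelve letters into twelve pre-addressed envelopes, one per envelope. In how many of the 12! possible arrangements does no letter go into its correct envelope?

176214841

The number of derangements of 12 is !12 = Σ_{k=0}^{12} (-1)^k·12!/k!
= 12! - 12!/1! + 12!/2! - 12!/3! + 12!/4! - 12!/5! + 12!/6! - 12!/7! + 12!/8! - 12!/9! + 12!/10! - 12!/11! + 12!/12!
= 479001600 - 479001600 + 239500800 - 79833600 + 19958400 - 3991680 + 665280 - 95040 + 11880 - 1320 + 132 - 12 + 1
= 176214841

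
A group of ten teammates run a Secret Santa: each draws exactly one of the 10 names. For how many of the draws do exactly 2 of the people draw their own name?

667485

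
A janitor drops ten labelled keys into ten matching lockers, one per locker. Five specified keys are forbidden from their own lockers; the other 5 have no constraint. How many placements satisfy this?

Let A_j be the event that the j-th constrained one is fixed. By inclusion-exclusion over the 5 events:
Σ_{j=0}^{5} (-1)^j C(5,j)(10-j)!
= C(5,0)·10! - C(5,1)·9! + C(5,2)·8! - C(5,3)·7! + C(5,4)·6! - C(5,5)·5!
= 3628800 - 1814400 + 403200 - 50400 + 3600 - 120
= 2170680

2170680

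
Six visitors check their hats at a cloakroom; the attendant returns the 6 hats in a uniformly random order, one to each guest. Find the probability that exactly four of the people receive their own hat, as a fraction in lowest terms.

1/48

Favorable outcomes: C(6,4)·!2 = 15·1 = 15.
Total outcomes: 6! = 720.
Probability = 15/720 = 1/48.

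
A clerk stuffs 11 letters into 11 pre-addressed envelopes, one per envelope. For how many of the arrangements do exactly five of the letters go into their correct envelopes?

Pick the 5 fixed positions: C(11,5) = 462 ways.
The other 6 form a derangement: !6 = 265.
Total: 462 × 265 = 122430.

122430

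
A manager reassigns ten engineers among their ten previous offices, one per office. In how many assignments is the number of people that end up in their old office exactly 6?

Pick the 6 fixed positions: C(10,6) = 210 ways.
The remaining 4 must be deranged: !4 = 9.
Total: 210 × 9 = 1890.

1890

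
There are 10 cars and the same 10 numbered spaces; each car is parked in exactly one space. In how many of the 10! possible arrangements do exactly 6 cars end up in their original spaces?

1890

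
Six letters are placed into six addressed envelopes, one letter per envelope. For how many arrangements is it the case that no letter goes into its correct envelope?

By inclusion-exclusion, !6 = Σ (-1)^k · 6!/k! for k=0..6
= 6! - 6!/1! + 6!/2! - 6!/3! + 6!/4! - 6!/5! + 6!/6!
= 720 - 720 + 360 - 120 + 30 - 6 + 1
= 265

265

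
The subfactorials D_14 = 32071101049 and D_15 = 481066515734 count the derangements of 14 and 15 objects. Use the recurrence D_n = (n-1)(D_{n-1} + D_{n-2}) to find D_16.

7697064251745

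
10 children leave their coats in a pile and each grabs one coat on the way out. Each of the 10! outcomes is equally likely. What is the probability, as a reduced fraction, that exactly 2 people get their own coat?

2119/11520

Favorable outcomes: C(10,2)·!8 = 45·14833 = 667485.
Total outcomes: 10! = 3628800.
Probability = 667485/3628800 = 2119/11520.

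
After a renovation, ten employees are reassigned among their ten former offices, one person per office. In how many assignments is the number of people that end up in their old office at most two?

# with exactly i fixed is C(10,i)·!(10-i); sum over i=0..2:
  i=0: C(10,0)·!10 = 1·1334961 = 1334961
  i=1: C(10,1)·!9 = 10·133496 = 1334960
  i=2: C(10,2)·!8 = 45·14833 = 667485
Total = 3337406.

3337406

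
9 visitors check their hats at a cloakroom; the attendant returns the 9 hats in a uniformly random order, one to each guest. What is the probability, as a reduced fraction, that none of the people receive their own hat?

16687/45360

Favorable outcomes: !9 = 133496.
Total outcomes: 9! = 362880.
Probability = 133496/362880 = 16687/45360.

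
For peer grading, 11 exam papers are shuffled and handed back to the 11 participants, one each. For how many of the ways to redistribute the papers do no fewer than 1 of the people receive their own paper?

Sum C(11,i)·!(11-i) for i = 1..11:
  i=1: C(11,1)·!10 = 11·1334961 = 14684571
  i=2: C(11,2)·!9 = 55·133496 = 7342280
  i=3: C(11,3)·!8 = 165·14833 = 2447445
  i=4: C(11,4)·!7 = 330·1854 = 611820
  i=5: C(11,5)·!6 = 462·265 = 122430
  i=6: C(11,6)·!5 = 462·44 = 20328
  i=7: C(11,7)·!4 = 330·9 = 2970
  i=8: C(11,8)·!3 = 165·2 = 330
  i=9: C(11,9)·!2 = 55·1 = 55
  i=10: C(11,10)·!1 = 11·0 = 0
  i=11: C(11,11)·!0 = 1·1 = 1
Total = 25232230.

25232230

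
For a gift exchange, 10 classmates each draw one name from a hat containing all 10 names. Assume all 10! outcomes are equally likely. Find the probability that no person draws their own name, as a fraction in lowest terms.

16481/44800

Favorable outcomes: !10 = 1334961.
Total outcomes: 10! = 3628800.
Probability = 1334961/3628800 = 16481/44800.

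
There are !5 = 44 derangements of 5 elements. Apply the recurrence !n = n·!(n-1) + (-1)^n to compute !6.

!6 = 6·44 + 1 = 265.

265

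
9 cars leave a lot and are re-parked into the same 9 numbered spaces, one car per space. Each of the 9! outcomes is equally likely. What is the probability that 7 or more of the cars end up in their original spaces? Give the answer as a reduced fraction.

37/362880

Favorable outcomes: Σ_{i≥7} C(9,i)·!(9-i) = 36·1 + 9·0 + 1·1 = 37.
Total outcomes: 9! = 362880.
Probability = 37/362880 = 37/362880.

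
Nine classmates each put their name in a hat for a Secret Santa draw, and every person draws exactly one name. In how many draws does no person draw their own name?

The number of derangements of 9 is !9 = Σ_{k=0}^{9} (-1)^k·9!/k!
= 9! - 9!/1! + 9!/2! - 9!/3! + 9!/4! - 9!/5! + 9!/6! - 9!/7! + 9!/8! - 9!/9!
= 362880 - 362880 + 181440 - 60480 + 15120 - 3024 + 504 - 72 + 9 - 1
= 133496

133496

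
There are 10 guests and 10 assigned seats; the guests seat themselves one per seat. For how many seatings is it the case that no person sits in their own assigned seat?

1334961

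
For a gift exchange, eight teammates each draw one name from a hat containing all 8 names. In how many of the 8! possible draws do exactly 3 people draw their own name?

Choose which 3 of the 8 are fixed: C(8,3) = 56.
The other 5 form a derangement: !5 = 44.
Total: 56 × 44 = 2464.

2464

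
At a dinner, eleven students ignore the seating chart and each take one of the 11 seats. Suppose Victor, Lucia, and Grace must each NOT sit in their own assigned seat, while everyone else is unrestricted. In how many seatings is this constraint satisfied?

Inclusion-exclusion on the 3 forbidden self-matches:
Σ_{j=0}^{3} (-1)^j C(3,j)(11-j)!
= C(3,0)·11! - C(3,1)·10! + C(3,2)·9! - C(3,3)·8!
= 39916800 - 10886400 + 1088640 - 40320
= 30078720

30078720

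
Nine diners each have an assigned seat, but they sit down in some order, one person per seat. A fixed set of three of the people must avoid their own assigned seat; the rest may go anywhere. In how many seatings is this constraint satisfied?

256320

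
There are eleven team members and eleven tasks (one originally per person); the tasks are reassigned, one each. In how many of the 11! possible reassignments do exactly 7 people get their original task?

2970

Choose which 7 of the 11 are fixed: C(11,7) = 330.
The remaining 4 must be deranged: !4 = 9.
Total: 330 × 9 = 2970.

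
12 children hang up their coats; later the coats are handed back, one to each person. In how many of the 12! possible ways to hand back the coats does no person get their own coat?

176214841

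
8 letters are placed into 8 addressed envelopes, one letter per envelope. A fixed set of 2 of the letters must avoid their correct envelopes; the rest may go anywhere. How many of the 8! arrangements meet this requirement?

Let A_j be the event that the j-th constrained one is fixed. By inclusion-exclusion over the 2 events:
Σ_{j=0}^{2} (-1)^j C(2,j)(8-j)!
= C(2,0)·8! - C(2,1)·7! + C(2,2)·6!
= 40320 - 10080 + 720
= 30960

30960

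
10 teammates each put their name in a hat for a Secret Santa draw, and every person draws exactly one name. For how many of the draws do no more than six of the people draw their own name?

3628514

Sum C(10,i)·!(10-i) for i = 0..6:
  i=0: C(10,0)·!10 = 1·1334961 = 1334961
  i=1: C(10,1)·!9 = 10·133496 = 1334960
  i=2: C(10,2)·!8 = 45·14833 = 667485
  i=3: C(10,3)·!7 = 120·1854 = 222480
  i=4: C(10,4)·!6 = 210·265 = 55650
  i=5: C(10,5)·!5 = 252·44 = 11088
  i=6: C(10,6)·!4 = 210·9 = 1890
Total = 3628514.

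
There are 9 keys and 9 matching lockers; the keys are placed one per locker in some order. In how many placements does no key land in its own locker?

By inclusion-exclusion, !9 = Σ (-1)^k · 9!/k! for k=0..9
= 9! - 9!/1! + 9!/2! - 9!/3! + 9!/4! - 9!/5! + 9!/6! - 9!/7! + 9!/8! - 9!/9!
= 362880 - 362880 + 181440 - 60480 + 15120 - 3024 + 504 - 72 + 9 - 1
= 133496

133496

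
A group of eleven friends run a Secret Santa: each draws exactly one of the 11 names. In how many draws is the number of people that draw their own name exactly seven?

2970

Pick the 7 fixed positions: C(11,7) = 330 ways.
The remaining 4 must be deranged: !4 = 9.
Total: 330 × 9 = 2970.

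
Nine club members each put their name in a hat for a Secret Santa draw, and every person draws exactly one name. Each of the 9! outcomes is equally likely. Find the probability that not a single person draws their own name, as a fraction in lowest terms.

Favorable outcomes: !9 = 133496.
Total outcomes: 9! = 362880.
Probability = 133496/362880 = 16687/45360.

16687/45360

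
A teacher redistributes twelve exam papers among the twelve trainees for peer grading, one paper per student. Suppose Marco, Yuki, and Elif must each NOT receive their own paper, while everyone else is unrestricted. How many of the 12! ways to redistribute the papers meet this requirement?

369774720

Let A_j be the event that the j-th constrained one is fixed. By inclusion-exclusion over the 3 events:
Σ_{j=0}^{3} (-1)^j C(3,j)(12-j)!
= C(3,0)·12! - C(3,1)·11! + C(3,2)·10! - C(3,3)·9!
= 479001600 - 119750400 + 10886400 - 362880
= 369774720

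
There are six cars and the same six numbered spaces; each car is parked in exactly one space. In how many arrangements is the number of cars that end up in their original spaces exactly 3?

40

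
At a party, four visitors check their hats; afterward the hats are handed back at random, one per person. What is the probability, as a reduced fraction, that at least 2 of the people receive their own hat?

Favorable outcomes: Σ_{i≥2} C(4,i)·!(4-i) = 6·1 + 4·0 + 1·1 = 7.
Total outcomes: 4! = 24.
Probability = 7/24 = 7/24.

7/24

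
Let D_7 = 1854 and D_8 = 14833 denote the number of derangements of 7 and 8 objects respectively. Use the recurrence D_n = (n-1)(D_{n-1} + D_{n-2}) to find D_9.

D_9 = (9-1)·(D_8 + D_7) = 8·(14833 + 1854) = 8·16687 = 133496.

133496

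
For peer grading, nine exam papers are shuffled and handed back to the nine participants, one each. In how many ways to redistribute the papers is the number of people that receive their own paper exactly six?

168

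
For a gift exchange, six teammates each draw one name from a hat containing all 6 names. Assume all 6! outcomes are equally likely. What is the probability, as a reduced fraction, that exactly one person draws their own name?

11/30

Favorable outcomes: C(6,1)·!5 = 6·44 = 264.
Total outcomes: 6! = 720.
Probability = 264/720 = 11/30.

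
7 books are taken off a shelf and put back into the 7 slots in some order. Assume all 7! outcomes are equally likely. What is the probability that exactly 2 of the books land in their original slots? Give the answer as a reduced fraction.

11/60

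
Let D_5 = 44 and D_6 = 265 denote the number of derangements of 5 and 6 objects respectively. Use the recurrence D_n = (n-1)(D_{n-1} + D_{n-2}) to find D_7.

1854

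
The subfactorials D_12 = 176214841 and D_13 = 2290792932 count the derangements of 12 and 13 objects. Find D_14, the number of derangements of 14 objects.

32071101049

D_14 = (14-1)·(D_13 + D_12) = 13·(2290792932 + 176214841) = 13·2467007773 = 32071101049.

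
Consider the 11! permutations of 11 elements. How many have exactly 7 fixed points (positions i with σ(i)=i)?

2970

Choose which 7 of the 11 are fixed: C(11,7) = 330.
The other 4 form a derangement: !4 = 9.
Total: 330 × 9 = 2970.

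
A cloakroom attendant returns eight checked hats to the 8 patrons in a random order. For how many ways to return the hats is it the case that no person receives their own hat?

14833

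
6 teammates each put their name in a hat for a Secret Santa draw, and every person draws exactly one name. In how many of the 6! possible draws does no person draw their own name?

265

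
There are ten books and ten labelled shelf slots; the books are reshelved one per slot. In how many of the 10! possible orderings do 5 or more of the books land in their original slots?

# with exactly i fixed is C(10,i)·!(10-i); sum over i=5..10:
  i=5: C(10,5)·!5 = 252·44 = 11088
  i=6: C(10,6)·!4 = 210·9 = 1890
  i=7: C(10,7)·!3 = 120·2 = 240
  i=8: C(10,8)·!2 = 45·1 = 45
  i=9: C(10,9)·!1 = 10·0 = 0
  i=10: C(10,10)·!0 = 1·1 = 1
Total = 13264.

13264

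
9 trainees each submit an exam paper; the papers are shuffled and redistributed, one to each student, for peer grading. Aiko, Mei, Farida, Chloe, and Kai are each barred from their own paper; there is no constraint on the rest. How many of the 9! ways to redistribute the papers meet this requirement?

Let A_j be the event that the j-th constrained one is fixed. By inclusion-exclusion over the 5 events:
Σ_{j=0}^{5} (-1)^j C(5,j)(9-j)!
= C(5,0)·9! - C(5,1)·8! + C(5,2)·7! - C(5,3)·6! + C(5,4)·5! - C(5,5)·4!
= 362880 - 201600 + 50400 - 7200 + 600 - 24
= 205056

205056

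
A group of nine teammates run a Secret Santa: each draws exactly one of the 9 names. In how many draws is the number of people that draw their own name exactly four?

5544

Pick the 4 fixed positions: C(9,4) = 126 ways.
The other 5 form a derangement: !5 = 44.
Total: 126 × 44 = 5544.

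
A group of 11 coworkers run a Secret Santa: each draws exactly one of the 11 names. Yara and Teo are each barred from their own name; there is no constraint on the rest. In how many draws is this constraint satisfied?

Let A_j be the event that the j-th constrained one is fixed. By inclusion-exclusion over the 2 events:
Σ_{j=0}^{2} (-1)^j C(2,j)(11-j)!
= C(2,0)·11! - C(2,1)·10! + C(2,2)·9!
= 39916800 - 7257600 + 362880
= 33022080

33022080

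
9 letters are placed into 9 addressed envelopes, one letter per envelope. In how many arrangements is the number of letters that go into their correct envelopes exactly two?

66744

Choose which 2 of the 9 are fixed: C(9,2) = 36.
The remaining 7 must be deranged: !7 = 1854.
Total: 36 × 1854 = 66744.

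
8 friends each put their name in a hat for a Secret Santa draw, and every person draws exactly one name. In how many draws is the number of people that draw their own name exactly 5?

112

Choose which 5 of the 8 are fixed: C(8,5) = 56.
The remaining 3 must be deranged: !3 = 2.
Total: 56 × 2 = 112.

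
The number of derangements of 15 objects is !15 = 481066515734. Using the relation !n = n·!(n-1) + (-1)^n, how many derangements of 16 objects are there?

7697064251745

!16 = 16·481066515734 + 1 = 7697064251745.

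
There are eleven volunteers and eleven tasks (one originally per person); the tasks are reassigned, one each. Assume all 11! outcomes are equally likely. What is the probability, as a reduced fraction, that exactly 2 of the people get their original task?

16687/90720

Favorable outcomes: C(11,2)·!9 = 55·133496 = 7342280.
Total outcomes: 11! = 39916800.
Probability = 7342280/39916800 = 16687/90720.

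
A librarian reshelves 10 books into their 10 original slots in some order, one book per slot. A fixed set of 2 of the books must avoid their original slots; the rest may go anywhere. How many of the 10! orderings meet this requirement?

2943360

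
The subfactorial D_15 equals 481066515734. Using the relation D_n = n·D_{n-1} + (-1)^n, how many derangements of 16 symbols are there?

D_16 = 16·481066515734 + 1 = 7697064251745.

7697064251745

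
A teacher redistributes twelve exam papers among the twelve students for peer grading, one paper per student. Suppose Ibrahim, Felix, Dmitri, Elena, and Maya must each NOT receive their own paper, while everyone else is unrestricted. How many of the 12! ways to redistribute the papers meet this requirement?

312273360

Inclusion-exclusion on the 5 forbidden self-matches:
Σ_{j=0}^{5} (-1)^j C(5,j)(12-j)!
= C(5,0)·12! - C(5,1)·11! + C(5,2)·10! - C(5,3)·9! + C(5,4)·8! - C(5,5)·7!
= 479001600 - 199584000 + 36288000 - 3628800 + 201600 - 5040
= 312273360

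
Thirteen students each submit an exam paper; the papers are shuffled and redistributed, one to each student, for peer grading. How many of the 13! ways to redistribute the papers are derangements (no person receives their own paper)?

By inclusion-exclusion, !13 = Σ (-1)^k · 13!/k! for k=0..13
= 13! - 13!/1! + 13!/2! - 13!/3! + 13!/4! - 13!/5! + 13!/6! - 13!/7! + 13!/8! - 13!/9! + 13!/10! - 13!/11! + 13!/12! - 13!/13!
= 6227020800 - 6227020800 + 3113510400 - 1037836800 + 259459200 - 51891840 + 8648640 - 1235520 + 154440 - 17160 + 1716 - 156 + 13 - 1
= 2290792932

2290792932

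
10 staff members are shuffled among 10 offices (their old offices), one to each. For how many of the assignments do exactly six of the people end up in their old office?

1890

Pick the 6 fixed positions: C(10,6) = 210 ways.
The other 4 form a derangement: !4 = 9.
Total: 210 × 9 = 1890.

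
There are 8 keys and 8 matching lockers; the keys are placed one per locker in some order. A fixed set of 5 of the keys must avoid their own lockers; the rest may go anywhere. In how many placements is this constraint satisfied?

21234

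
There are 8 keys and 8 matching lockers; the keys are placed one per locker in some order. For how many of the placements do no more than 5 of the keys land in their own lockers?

Sum C(8,i)·!(8-i) for i = 0..5:
  i=0: C(8,0)·!8 = 1·14833 = 14833
  i=1: C(8,1)·!7 = 8·1854 = 14832
  i=2: C(8,2)·!6 = 28·265 = 7420
  i=3: C(8,3)·!5 = 56·44 = 2464
  i=4: C(8,4)·!4 = 70·9 = 630
  i=5: C(8,5)·!3 = 56·2 = 112
Total = 40291.

40291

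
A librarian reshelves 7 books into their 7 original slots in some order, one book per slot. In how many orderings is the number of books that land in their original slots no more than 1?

3709

Sum C(7,i)·!(7-i) for i = 0..1:
  i=0: C(7,0)·!7 = 1·1854 = 1854
  i=1: C(7,1)·!6 = 7·265 = 1855
Total = 3709.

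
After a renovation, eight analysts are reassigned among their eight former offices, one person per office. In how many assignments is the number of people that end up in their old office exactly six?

28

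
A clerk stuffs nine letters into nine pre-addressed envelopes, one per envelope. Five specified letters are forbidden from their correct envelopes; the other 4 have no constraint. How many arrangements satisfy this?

205056

Let A_j be the event that the j-th constrained one is fixed. By inclusion-exclusion over the 5 events:
Σ_{j=0}^{5} (-1)^j C(5,j)(9-j)!
= C(5,0)·9! - C(5,1)·8! + C(5,2)·7! - C(5,3)·6! + C(5,4)·5! - C(5,5)·4!
= 362880 - 201600 + 50400 - 7200 + 600 - 24
= 205056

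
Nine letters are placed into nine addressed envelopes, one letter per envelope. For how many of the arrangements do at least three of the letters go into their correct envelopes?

29143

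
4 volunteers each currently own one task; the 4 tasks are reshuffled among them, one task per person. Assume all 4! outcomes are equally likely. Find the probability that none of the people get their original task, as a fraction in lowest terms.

Favorable outcomes: !4 = 9.
Total outcomes: 4! = 24.
Probability = 9/24 = 3/8.

3/8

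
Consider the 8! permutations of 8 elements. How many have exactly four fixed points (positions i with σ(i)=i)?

630

Choose which 4 of the 8 are fixed: C(8,4) = 70.
The remaining 4 must be deranged: !4 = 9.
Total: 70 × 9 = 630.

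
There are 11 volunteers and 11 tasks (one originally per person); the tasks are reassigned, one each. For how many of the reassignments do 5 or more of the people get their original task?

146114

# with exactly i fixed is C(11,i)·!(11-i); sum over i=5..11:
  i=5: C(11,5)·!6 = 462·265 = 122430
  i=6: C(11,6)·!5 = 462·44 = 20328
  i=7: C(11,7)·!4 = 330·9 = 2970
  i=8: C(11,8)·!3 = 165·2 = 330
  i=9: C(11,9)·!2 = 55·1 = 55
  i=10: C(11,10)·!1 = 11·0 = 0
  i=11: C(11,11)·!0 = 1·1 = 1
Total = 146114.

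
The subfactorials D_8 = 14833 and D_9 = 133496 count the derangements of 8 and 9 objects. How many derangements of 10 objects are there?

1334961

D_10 = (10-1)·(D_9 + D_8) = 9·(133496 + 14833) = 9·148329 = 1334961.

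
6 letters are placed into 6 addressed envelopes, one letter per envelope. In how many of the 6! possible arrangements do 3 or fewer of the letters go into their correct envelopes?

704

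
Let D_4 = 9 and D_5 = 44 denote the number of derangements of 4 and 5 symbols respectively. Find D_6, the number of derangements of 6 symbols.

D_6 = (6-1)·(D_5 + D_4) = 5·(44 + 9) = 5·53 = 265.

265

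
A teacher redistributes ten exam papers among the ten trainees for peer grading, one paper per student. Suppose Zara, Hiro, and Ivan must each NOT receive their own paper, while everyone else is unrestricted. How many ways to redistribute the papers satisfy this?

2656080

Inclusion-exclusion on the 3 forbidden self-matches:
Σ_{j=0}^{3} (-1)^j C(3,j)(10-j)!
= C(3,0)·10! - C(3,1)·9! + C(3,2)·8! - C(3,3)·7!
= 3628800 - 1088640 + 120960 - 5040
= 2656080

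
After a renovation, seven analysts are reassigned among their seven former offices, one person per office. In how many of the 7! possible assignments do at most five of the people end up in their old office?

5039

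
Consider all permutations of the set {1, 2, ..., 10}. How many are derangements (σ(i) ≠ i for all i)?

!10 is the nearest integer to 10!/e.
10! = 3628800, and 3628800/e ≈ 1334960.92, so !10 = 1334961.

1334961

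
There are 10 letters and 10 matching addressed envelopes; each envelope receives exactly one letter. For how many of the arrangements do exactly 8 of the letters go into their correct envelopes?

45

Choose which 8 of the 10 are fixed: C(10,8) = 45.
The remaining 2 must be deranged: !2 = 1.
Total: 45 × 1 = 45.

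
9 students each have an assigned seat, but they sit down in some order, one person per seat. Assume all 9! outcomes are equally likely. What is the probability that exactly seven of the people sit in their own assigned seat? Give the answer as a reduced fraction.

Favorable outcomes: C(9,7)·!2 = 36·1 = 36.
Total outcomes: 9! = 362880.
Probability = 36/362880 = 1/10080.

1/10080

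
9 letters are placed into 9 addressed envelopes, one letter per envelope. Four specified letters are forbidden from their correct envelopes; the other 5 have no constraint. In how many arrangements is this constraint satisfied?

229080

Inclusion-exclusion on the 4 forbidden self-matches:
Σ_{j=0}^{4} (-1)^j C(4,j)(9-j)!
= C(4,0)·9! - C(4,1)·8! + C(4,2)·7! - C(4,3)·6! + C(4,4)·5!
= 362880 - 161280 + 30240 - 2880 + 120
= 229080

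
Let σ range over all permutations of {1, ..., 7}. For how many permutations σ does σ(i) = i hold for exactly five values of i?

Choose which 5 of the 7 are fixed: C(7,5) = 21.
The remaining 2 must be deranged: !2 = 1.
Total: 21 × 1 = 21.

21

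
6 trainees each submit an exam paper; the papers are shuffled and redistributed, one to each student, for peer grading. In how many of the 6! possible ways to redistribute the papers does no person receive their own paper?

265

The number of derangements of 6 is !6 = Σ_{k=0}^{6} (-1)^k·6!/k!
= 6! - 6!/1! + 6!/2! - 6!/3! + 6!/4! - 6!/5! + 6!/6!
= 720 - 720 + 360 - 120 + 30 - 6 + 1
= 265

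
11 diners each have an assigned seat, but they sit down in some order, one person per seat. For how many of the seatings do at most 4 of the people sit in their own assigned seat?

39770686

# with exactly i fixed is C(11,i)·!(11-i); sum over i=0..4:
  i=0: C(11,0)·!11 = 1·14684570 = 14684570
  i=1: C(11,1)·!10 = 11·1334961 = 14684571
  i=2: C(11,2)·!9 = 55·133496 = 7342280
  i=3: C(11,3)·!8 = 165·14833 = 2447445
  i=4: C(11,4)·!7 = 330·1854 = 611820
Total = 39770686.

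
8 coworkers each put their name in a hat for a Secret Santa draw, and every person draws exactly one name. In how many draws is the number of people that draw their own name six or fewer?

40319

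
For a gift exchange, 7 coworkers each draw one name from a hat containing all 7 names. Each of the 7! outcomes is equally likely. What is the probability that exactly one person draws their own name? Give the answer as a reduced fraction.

53/144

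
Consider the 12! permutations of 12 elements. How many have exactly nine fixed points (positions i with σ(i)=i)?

440

Pick the 9 fixed positions: C(12,9) = 220 ways.
The other 3 form a derangement: !3 = 2.
Total: 220 × 2 = 440.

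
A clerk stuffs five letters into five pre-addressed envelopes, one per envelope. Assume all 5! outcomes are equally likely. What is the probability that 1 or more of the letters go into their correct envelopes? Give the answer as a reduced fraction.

Favorable outcomes: Σ_{i≥1} C(5,i)·!(5-i) = 5·9 + 10·2 + 10·1 + 5·0 + 1·1 = 76.
Total outcomes: 5! = 120.
Probability = 76/120 = 19/30.

19/30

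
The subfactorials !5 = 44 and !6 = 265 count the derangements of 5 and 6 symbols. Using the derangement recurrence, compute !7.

1854

!7 = (7-1)·(!6 + !5) = 6·(265 + 44) = 6·309 = 1854.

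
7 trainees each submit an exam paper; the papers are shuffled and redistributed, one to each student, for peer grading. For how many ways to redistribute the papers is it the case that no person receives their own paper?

1854

Use !n = n·!(n-1) + (-1)^n.
!7 = 7·265 - 1 = 1854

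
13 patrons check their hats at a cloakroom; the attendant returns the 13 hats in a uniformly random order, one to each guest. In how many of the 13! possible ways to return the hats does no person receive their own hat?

2290792932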